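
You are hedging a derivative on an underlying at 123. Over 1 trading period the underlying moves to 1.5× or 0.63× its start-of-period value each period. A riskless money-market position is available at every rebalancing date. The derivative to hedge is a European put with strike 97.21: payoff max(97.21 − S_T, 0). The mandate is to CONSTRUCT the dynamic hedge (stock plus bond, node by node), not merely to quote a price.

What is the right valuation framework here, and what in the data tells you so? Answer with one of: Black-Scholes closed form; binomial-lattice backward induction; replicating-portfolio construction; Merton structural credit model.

framework: replicating-portfolio construction

Key observation: the mandate to exhibit the hedge at every date and state singles out the replicating-portfolio construction on the 1-period tree with factors 1.5 and 0.63 from 123.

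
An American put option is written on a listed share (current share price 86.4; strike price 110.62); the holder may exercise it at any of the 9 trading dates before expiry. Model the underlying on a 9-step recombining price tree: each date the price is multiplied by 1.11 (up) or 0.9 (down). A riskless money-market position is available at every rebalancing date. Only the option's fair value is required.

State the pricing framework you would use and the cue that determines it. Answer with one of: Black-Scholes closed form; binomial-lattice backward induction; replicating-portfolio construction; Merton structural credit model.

framework: binomial-lattice backward induction

Key observation: with exercise allowed before expiry on a discrete up/down model (9 steps from spot 86.4), the strike-110.62 put's value must be rolled back through the tree testing early exercise at each node.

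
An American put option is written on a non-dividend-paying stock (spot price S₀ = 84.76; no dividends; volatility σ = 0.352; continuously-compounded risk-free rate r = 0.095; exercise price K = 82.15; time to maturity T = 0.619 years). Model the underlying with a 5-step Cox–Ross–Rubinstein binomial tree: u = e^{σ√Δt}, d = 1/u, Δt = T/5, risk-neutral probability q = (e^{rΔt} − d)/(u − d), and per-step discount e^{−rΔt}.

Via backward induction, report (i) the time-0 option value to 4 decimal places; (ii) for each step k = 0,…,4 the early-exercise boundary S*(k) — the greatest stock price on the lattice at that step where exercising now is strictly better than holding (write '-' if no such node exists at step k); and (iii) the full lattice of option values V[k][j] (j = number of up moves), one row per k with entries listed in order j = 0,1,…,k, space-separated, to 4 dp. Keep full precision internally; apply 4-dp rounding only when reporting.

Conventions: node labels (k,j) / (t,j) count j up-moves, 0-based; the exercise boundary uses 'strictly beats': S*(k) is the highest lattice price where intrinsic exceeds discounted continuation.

price = 6.4891
boundary = - - - 58.4556 66.1629
tree:
6.4891
10.4270 2.9546
16.1215 5.3397 0.7915
23.6944 9.4077 1.6571 0.0000
30.5038 15.9871 3.4694 0.0000 0.0000
36.5201 23.6944 7.2636 0.0000 0.0000 0.0000

Δt=0.12380, u=1.13185, d=0.88351, q=0.51672, disc=e^(-rΔt)=0.98831
k=5 terminal: V=max(K-S,0) → 36.5201 23.6944 7.2636 0.0000 0.0000 0.0000
k=4: j=0 S=51.6462 intr=30.5038 cont=29.5433 V=30.5038[EX]; j=1 S=66.1629 intr=15.9871 cont=15.0266 V=15.9871[EX]; j=2 S=84.7600 intr=0.0000 cont=3.4694 V=3.4694[hold]; j=3 S=108.5844 intr=0.0000 cont=0.0000 V=0.0000[hold]; j=4 S=139.1054 intr=0.0000 cont=0.0000 V=0.0000[hold]  S*(4)=66.1629
k=3: j=0 S=58.4556 intr=23.6944 cont=22.7339 V=23.6944[EX]; j=1 S=74.8864 intr=7.2636 cont=9.4077 V=9.4077[hold]; j=2 S=95.9355 intr=0.0000 cont=1.6571 V=1.6571[hold]; j=3 S=122.9011 intr=0.0000 cont=0.0000 V=0.0000[hold]  S*(3)=58.4556
k=2: j=0 S=66.1629 intr=15.9871 cont=16.1215 V=16.1215[hold]; j=1 S=84.7600 intr=0.0000 cont=5.3397 V=5.3397[hold]; j=2 S=108.5844 intr=0.0000 cont=0.7915 V=0.7915[hold]  S*(2)=-
k=1: j=0 S=74.8864 intr=7.2636 cont=10.4270 V=10.4270[hold]; j=1 S=95.9355 intr=0.0000 cont=2.9546 V=2.9546[hold]  S*(1)=-
k=0: j=0 S=84.7600 intr=0.0000 cont=6.4891 V=6.4891[hold]  S*(0)=-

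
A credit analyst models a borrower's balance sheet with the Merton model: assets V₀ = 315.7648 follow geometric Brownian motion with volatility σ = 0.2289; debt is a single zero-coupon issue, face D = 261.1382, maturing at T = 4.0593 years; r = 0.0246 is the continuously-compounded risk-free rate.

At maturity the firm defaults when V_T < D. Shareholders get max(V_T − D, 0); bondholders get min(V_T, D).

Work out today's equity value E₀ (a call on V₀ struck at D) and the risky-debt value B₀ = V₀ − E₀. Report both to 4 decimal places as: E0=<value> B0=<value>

E0=99.4369 B0=216.3279

Work the structural quantities from V₀ = 315.7648 against face 261.1382:
d₁ = [ln(V₀/D) + (r + σ²/2)T] / (σ√T)
   = [ln(315.7648/261.1382) + (0.0246 + 0.5·0.2289²)·4.0593] / (0.2289·√4.0593)
   = [0.189948 + 0.206203] / 0.461181 = 0.858992
d₂ = d₁ − σ√T = 0.858992 − 0.461181 = 0.397811
N(d₁) = 0.804827,  N(d₂) = 0.654615,  e^(−rT) = 0.904965
E₀ = V₀·N(d₁) − D·e^(−rT)·N(d₂)
   = 315.7648·0.804827 − 261.1382·0.904965·0.654615 = 99.436882
B₀ = V₀ − E₀ = 315.7648 − 99.436882 = 216.327918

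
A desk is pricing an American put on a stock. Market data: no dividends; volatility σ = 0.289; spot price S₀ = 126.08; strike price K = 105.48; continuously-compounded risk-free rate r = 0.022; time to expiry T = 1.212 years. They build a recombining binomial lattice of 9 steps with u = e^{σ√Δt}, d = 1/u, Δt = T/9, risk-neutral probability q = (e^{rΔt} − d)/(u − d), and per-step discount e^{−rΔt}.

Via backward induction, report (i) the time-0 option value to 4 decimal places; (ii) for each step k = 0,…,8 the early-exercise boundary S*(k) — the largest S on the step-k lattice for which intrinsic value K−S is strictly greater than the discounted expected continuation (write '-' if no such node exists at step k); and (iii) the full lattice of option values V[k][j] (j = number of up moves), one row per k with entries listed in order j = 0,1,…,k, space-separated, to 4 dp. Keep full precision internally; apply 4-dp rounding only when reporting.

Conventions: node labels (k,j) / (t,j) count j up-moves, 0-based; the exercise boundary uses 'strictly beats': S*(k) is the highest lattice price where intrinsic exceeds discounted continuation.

Δt=0.13467  u=1.11188  d=0.89938  q=0.48747  discount=0.99704
step 9 (expiry): payoffs max(K−S,0) = 56.9380 45.4684 31.2888 13.7588 0.0000 0.0000 0.0000 0.0000 0.0000 0.0000
step 8: (k=8,j=0): S=53.9729, K−S=51.5071, hold=51.1950 ⇒ V=51.5071 exercise | (k=8,j=1): S=66.7258, K−S=38.7542, hold=38.4422 ⇒ V=38.7542 exercise | (k=8,j=2): S=82.4919, K−S=22.9881, hold=22.6761 ⇒ V=22.9881 exercise | (k=8,j=3): S=101.9832, K−S=3.4968, hold=7.0309 ⇒ V=7.0309 continue | (k=8,j=4): S=126.0800, K−S=0.0000, hold=0.0000 ⇒ V=0.0000 continue | (k=8,j=5): S=155.8704, K−S=0.0000, hold=0.0000 ⇒ V=0.0000 continue | (k=8,j=6): S=192.6998, K−S=0.0000, hold=0.0000 ⇒ V=0.0000 continue | (k=8,j=7): S=238.2313, K−S=0.0000, hold=0.0000 ⇒ V=0.0000 continue | (k=8,j=8): S=294.5210, K−S=0.0000, hold=0.0000 ⇒ V=0.0000 continue  boundary S*=82.4919
step 7: (k=7,j=0): S=60.0116, K−S=45.4684, hold=45.1564 ⇒ V=45.4684 exercise | (k=7,j=1): S=74.1912, K−S=31.2888, hold=30.9768 ⇒ V=31.2888 exercise | (k=7,j=2): S=91.7212, K−S=13.7588, hold=15.1644 ⇒ V=15.1644 continue | (k=7,j=3): S=113.3933, K−S=0.0000, hold=3.5928 ⇒ V=3.5928 continue | (k=7,j=4): S=140.1861, K−S=0.0000, hold=0.0000 ⇒ V=0.0000 continue | (k=7,j=5): S=173.3095, K−S=0.0000, hold=0.0000 ⇒ V=0.0000 continue | (k=7,j=6): S=214.2594, K−S=0.0000, hold=0.0000 ⇒ V=0.0000 continue | (k=7,j=7): S=264.8851, K−S=0.0000, hold=0.0000 ⇒ V=0.0000 continue  boundary S*=74.1912
step 6: (k=6,j=0): S=66.7258, K−S=38.7542, hold=38.4422 ⇒ V=38.7542 exercise | (k=6,j=1): S=82.4919, K−S=22.9881, hold=23.3593 ⇒ V=23.3593 continue | (k=6,j=2): S=101.9832, K−S=3.4968, hold=9.4954 ⇒ V=9.4954 continue | (k=6,j=3): S=126.0800, K−S=0.0000, hold=1.8360 ⇒ V=1.8360 continue | (k=6,j=4): S=155.8704, K−S=0.0000, hold=0.0000 ⇒ V=0.0000 continue | (k=6,j=5): S=192.6998, K−S=0.0000, hold=0.0000 ⇒ V=0.0000 continue | (k=6,j=6): S=238.2313, K−S=0.0000, hold=0.0000 ⇒ V=0.0000 continue  boundary S*=66.7258
step 5: (k=5,j=0): S=74.1912, K−S=31.2888, hold=31.1571 ⇒ V=31.2888 exercise | (k=5,j=1): S=91.7212, K−S=13.7588, hold=16.5519 ⇒ V=16.5519 continue | (k=5,j=2): S=113.3933, K−S=0.0000, hold=5.7446 ⇒ V=5.7446 continue | (k=5,j=3): S=140.1861, K−S=0.0000, hold=0.9382 ⇒ V=0.9382 continue | (k=5,j=4): S=173.3095, K−S=0.0000, hold=0.0000 ⇒ V=0.0000 continue | (k=5,j=5): S=214.2594, K−S=0.0000, hold=0.0000 ⇒ V=0.0000 continue  boundary S*=74.1912
step 4: (k=4,j=0): S=82.4919, K−S=22.9881, hold=24.0336 ⇒ V=24.0336 continue | (k=4,j=1): S=101.9832, K−S=3.4968, hold=11.2502 ⇒ V=11.2502 continue | (k=4,j=2): S=126.0800, K−S=0.0000, hold=3.3915 ⇒ V=3.3915 continue | (k=4,j=3): S=155.8704, K−S=0.0000, hold=0.4794 ⇒ V=0.4794 continue | (k=4,j=4): S=192.6998, K−S=0.0000, hold=0.0000 ⇒ V=0.0000 continue  boundary S*=-
step 3: (k=3,j=0): S=91.7212, K−S=13.7588, hold=17.7494 ⇒ V=17.7494 continue | (k=3,j=1): S=113.3933, K−S=0.0000, hold=7.3974 ⇒ V=7.3974 continue | (k=3,j=2): S=140.1861, K−S=0.0000, hold=1.9661 ⇒ V=1.9661 continue | (k=3,j=3): S=173.3095, K−S=0.0000, hold=0.2450 ⇒ V=0.2450 continue  boundary S*=-
step 2: (k=2,j=0): S=101.9832, K−S=3.4968, hold=12.6655 ⇒ V=12.6655 continue | (k=2,j=1): S=126.0800, K−S=0.0000, hold=4.7357 ⇒ V=4.7357 continue | (k=2,j=2): S=155.8704, K−S=0.0000, hold=1.1238 ⇒ V=1.1238 continue  boundary S*=-
step 1: (k=1,j=0): S=113.3933, K−S=0.0000, hold=8.7739 ⇒ V=8.7739 continue | (k=1,j=1): S=140.1861, K−S=0.0000, hold=2.9662 ⇒ V=2.9662 continue  boundary S*=-
step 0: (k=0,j=0): S=126.0800, K−S=0.0000, hold=5.9252 ⇒ V=5.9252 continue  boundary S*=-

price = 5.9252
boundary = - - - - - 74.1912 66.7258 74.1912 82.4919
tree:
5.9252
8.7739 2.9662
12.6655 4.7357 1.1238
17.7494 7.3974 1.9661 0.2450
24.0336 11.2502 3.3915 0.4794 0.0000
31.2888 16.5519 5.7446 0.9382 0.0000 0.0000
38.7542 23.3593 9.4954 1.8360 0.0000 0.0000 0.0000
45.4684 31.2888 15.1644 3.5928 0.0000 0.0000 0.0000 0.0000
51.5071 38.7542 22.9881 7.0309 0.0000 0.0000 0.0000 0.0000 0.0000
56.9380 45.4684 31.2888 13.7588 0.0000 0.0000 0.0000 0.0000 0.0000 0.0000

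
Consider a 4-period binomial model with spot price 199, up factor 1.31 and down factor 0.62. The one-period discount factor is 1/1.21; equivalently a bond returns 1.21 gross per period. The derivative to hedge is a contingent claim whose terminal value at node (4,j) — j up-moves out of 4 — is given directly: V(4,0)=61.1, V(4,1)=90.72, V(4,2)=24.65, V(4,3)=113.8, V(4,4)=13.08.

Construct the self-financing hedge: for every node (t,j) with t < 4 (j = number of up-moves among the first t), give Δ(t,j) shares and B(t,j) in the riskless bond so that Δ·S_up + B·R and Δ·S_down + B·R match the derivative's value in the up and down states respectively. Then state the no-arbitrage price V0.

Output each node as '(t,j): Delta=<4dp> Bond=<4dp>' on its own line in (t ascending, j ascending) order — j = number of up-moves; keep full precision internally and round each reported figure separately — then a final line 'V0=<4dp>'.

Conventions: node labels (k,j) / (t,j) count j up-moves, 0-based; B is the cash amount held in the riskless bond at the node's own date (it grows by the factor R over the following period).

(0,0): Delta=-0.1566 Bond=55.1829
(1,0): Delta=0.3966 Bond=-1.4809
(1,1): Delta=-0.2010 Bond=78.3394
(2,0): Delta=-0.8174 Bond=91.0684
(2,1): Delta=0.4939 Bond=-17.5309
(2,2): Delta=-0.2567 Bond=113.8283
(3,0): Delta=0.9051 Bond=28.4999
(3,1): Delta=-0.9555 Bond=124.0390
(3,2): Delta=0.6102 Bond=-45.8312
(3,3): Delta=-0.3263 Bond=168.8447
V0=24.0154

The replicating-portfolio and risk-neutral prices coincide; use p* = (1.21−0.62)/(1.31−0.62) = 0.8551 for the latter.
Expiry values: V(4,0)=61.1000, V(4,1)=90.7200, V(4,2)=24.6500, V(4,3)=113.8000, V(4,4)=13.0800
(3,0): S=47.4273. Δ = (V_up−V_dn)/(S_up−S_dn) = (90.7200−61.1000)/(62.1297−29.4049) = 0.9051. V = [p*·90.7200 + (1−p*)·61.1000]/1.21 = 71.4275. B = V − Δ·S = 28.4999.
(3,1): S=100.2092. Δ = (V_up−V_dn)/(S_up−S_dn) = (24.6500−90.7200)/(131.2741−62.1297) = -0.9555. V = [p*·24.6500 + (1−p*)·90.7200]/1.21 = 28.2854. B = V − Δ·S = 124.0390.
(3,2): S=211.7324. Δ = (V_up−V_dn)/(S_up−S_dn) = (113.8000−24.6500)/(277.3695−131.2741) = 0.6102. V = [p*·113.8000 + (1−p*)·24.6500]/1.21 = 83.3717. B = V − Δ·S = -45.8312.
(3,3): S=447.3701. Δ = (V_up−V_dn)/(S_up−S_dn) = (13.0800−113.8000)/(586.0548−277.3695) = -0.3263. V = [p*·13.0800 + (1−p*)·113.8000]/1.21 = 22.8736. B = V − Δ·S = 168.8447.
(2,0): S=76.4956. Δ = (V_up−V_dn)/(S_up−S_dn) = (28.2854−71.4275)/(100.2092−47.4273) = -0.8174. V = [p*·28.2854 + (1−p*)·71.4275]/1.21 = 28.5437. B = V − Δ·S = 91.0684.
(2,1): S=161.6278. Δ = (V_up−V_dn)/(S_up−S_dn) = (83.3717−28.2854)/(211.7324−100.2092) = 0.4939. V = [p*·83.3717 + (1−p*)·28.2854]/1.21 = 62.3043. B = V − Δ·S = -17.5309.
(2,2): S=341.5039. Δ = (V_up−V_dn)/(S_up−S_dn) = (22.8736−83.3717)/(447.3701−211.7324) = -0.2567. V = [p*·22.8736 + (1−p*)·83.3717]/1.21 = 26.1500. B = V − Δ·S = 113.8283.
(1,0): S=123.3800. Δ = (V_up−V_dn)/(S_up−S_dn) = (62.3043−28.5437)/(161.6278−76.4956) = 0.3966. V = [p*·62.3043 + (1−p*)·28.5437]/1.21 = 47.4475. B = V − Δ·S = -1.4809.
(1,1): S=260.6900. Δ = (V_up−V_dn)/(S_up−S_dn) = (26.1500−62.3043)/(341.5039−161.6278) = -0.2010. V = [p*·26.1500 + (1−p*)·62.3043]/1.21 = 25.9419. B = V − Δ·S = 78.3394.
(0,0): S=199.0000. Δ = (V_up−V_dn)/(S_up−S_dn) = (25.9419−47.4475)/(260.6900−123.3800) = -0.1566. V = [p*·25.9419 + (1−p*)·47.4475]/1.21 = 24.0154. B = V − Δ·S = 55.1829.
Check: Δ(0,0)·S0 + B(0,0) = 24.0154 = V0.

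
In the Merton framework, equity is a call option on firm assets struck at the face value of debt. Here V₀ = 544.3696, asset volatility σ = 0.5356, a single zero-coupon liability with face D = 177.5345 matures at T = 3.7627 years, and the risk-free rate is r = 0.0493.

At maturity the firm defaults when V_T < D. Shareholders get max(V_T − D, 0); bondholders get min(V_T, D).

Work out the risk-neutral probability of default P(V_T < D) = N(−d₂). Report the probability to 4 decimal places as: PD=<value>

Apply the equity-as-call identities (strike 177.5345, horizon 3.7627 years):
d₁ = [ln(V₀/D) + (r + σ²/2)T] / (σ√T)
   = [ln(544.3696/177.5345) + (0.0493 + 0.5·0.5356²)·3.7627] / (0.5356·√3.7627)
   = [1.120463 + 0.725199] / 1.038940 = 1.776487
d₂ = d₁ − σ√T = 1.776487 − 1.038940 = 0.737547
risk-neutral PD = N(−d₂) = N(-0.737547) = 0.230395

PD=0.2304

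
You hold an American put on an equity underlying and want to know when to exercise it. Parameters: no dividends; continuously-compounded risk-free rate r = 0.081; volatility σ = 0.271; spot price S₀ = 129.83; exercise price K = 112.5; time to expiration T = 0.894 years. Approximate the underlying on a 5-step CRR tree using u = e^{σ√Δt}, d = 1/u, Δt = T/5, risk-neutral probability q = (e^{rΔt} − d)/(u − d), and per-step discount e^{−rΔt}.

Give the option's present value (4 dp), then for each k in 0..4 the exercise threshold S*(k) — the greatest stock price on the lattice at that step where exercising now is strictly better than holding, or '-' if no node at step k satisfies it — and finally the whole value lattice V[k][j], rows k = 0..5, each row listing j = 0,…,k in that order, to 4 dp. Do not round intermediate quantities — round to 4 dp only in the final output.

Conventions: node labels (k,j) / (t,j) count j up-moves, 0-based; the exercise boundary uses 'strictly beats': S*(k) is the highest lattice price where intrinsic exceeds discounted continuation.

Δt=0.17880, u=1.12142, d=0.89173, q=0.53490, disc=e^(-rΔt)=0.98562
k=5 terminal: V=max(K-S,0) → 39.2947 20.4390 0.0000 0.0000 0.0000 0.0000
k=4: j=0 S=82.0935 intr=30.4065 cont=28.7889 V=30.4065[EX]; j=1 S=103.2386 intr=9.2614 cont=9.3696 V=9.3696[hold]; j=2 S=129.8300 intr=0.0000 cont=0.0000 V=0.0000[hold]; j=3 S=163.2706 intr=0.0000 cont=0.0000 V=0.0000[hold]; j=4 S=205.3247 intr=0.0000 cont=0.0000 V=0.0000[hold]  S*(4)=82.0935
k=3: j=0 S=92.0610 intr=20.4390 cont=18.8785 V=20.4390[EX]; j=1 S=115.7733 intr=0.0000 cont=4.2952 V=4.2952[hold]; j=2 S=145.5934 intr=0.0000 cont=0.0000 V=0.0000[hold]; j=3 S=183.0942 intr=0.0000 cont=0.0000 V=0.0000[hold]  S*(3)=92.0610
k=2: j=0 S=103.2386 intr=9.2614 cont=11.6340 V=11.6340[hold]; j=1 S=129.8300 intr=0.0000 cont=1.9690 V=1.9690[hold]; j=2 S=163.2706 intr=0.0000 cont=0.0000 V=0.0000[hold]  S*(2)=-
k=1: j=0 S=115.7733 intr=0.0000 cont=6.3713 V=6.3713[hold]; j=1 S=145.5934 intr=0.0000 cont=0.9026 V=0.9026[hold]  S*(1)=-
k=0: j=0 S=129.8300 intr=0.0000 cont=3.3965 V=3.3965[hold]  S*(0)=-

price = 3.3965
boundary = - - - 92.0610 82.0935
tree:
3.3965
6.3713 0.9026
11.6340 1.9690 0.0000
20.4390 4.2952 0.0000 0.0000
30.4065 9.3696 0.0000 0.0000 0.0000
39.2947 20.4390 0.0000 0.0000 0.0000 0.0000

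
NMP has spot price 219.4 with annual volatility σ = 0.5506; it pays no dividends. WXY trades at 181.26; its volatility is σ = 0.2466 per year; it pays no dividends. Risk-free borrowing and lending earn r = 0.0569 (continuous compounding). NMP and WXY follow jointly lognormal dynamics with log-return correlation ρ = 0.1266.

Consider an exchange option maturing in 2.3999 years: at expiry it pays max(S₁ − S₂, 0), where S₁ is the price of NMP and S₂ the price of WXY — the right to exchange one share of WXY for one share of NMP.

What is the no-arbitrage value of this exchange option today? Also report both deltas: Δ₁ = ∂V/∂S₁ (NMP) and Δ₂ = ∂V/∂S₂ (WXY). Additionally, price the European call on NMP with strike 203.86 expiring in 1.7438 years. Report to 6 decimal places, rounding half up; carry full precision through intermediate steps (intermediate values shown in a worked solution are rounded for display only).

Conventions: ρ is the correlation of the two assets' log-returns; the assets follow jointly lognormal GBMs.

exchange price = 89.347278
Δ1 = 0.745182
Δ2 = -0.409057
price(NMP call K=203.86) = 76.261173

σ_eff = √(σ₁² + σ₂² − 2ρσ₁σ₂) = √(0.5506² + 0.2466² − 2·0.1266·0.5506·0.2466) = 0.574102
d₁ = (ln(S₁/S₂) + (q₂ − q₁ + σ_eff²/2)T) / (σ_eff√T) = (ln(219.4/181.26) + (0.0 − 0.0 + 0.164796)·2.3999) / 0.889376 = 0.659405
d₂ = d₁ − σ_eff√T = 0.659405 − 0.889376 = -0.229971
N(d₁) = 0.745182,  N(d₂) = 0.409057
V = S₁·e^{−q₁T}·N(d₁) − S₂·e^{−q₂T}·N(d₂) = 163.492960 − 74.145682 = 89.347278
Δ₁ = e^{−q₁T}·N(d₁) = 0.745182;  Δ₂ = −e^{−q₂T}·N(d₂) = -0.409057
[vanilla: NMP call K=203.86]
σ√T = 0.5506·√1.7438 = 0.727084
d₁ = (ln(S/K) + (r+σ²/2)T) / (σ√T) = (ln(219.4/203.86) + (0.0569+0.5506²/2)·1.7438) / 0.727084 = (0.073463 + 0.363548) / 0.727084 = 0.601046
d₂ = d₁ − σ√T = 0.601046 − 0.727084 = -0.126038
e^{−rT} = 0.905541
N(d₁) = 0.726095,  N(d₂) = 0.449851
price = S·N(d₁) − K·e^{−rT}·N(d₂) = 159.305306 − 83.044133 = 76.261173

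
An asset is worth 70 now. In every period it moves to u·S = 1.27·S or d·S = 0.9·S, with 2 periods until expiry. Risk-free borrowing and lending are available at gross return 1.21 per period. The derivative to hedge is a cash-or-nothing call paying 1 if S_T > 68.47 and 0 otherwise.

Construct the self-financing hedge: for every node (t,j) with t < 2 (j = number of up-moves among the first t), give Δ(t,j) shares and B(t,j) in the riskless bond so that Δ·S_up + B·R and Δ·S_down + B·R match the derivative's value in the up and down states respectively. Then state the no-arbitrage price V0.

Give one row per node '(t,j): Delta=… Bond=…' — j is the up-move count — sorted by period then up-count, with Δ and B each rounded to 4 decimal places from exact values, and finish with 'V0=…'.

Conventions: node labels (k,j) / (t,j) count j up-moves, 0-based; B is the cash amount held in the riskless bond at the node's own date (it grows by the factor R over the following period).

Under the risk-neutral measure, an up-move has probability p* = (R−d)/(u−d) = 0.8378 and values discount at R = 1.21.
At maturity the claim pays: V(2,0)=0.0000, V(2,1)=1.0000, V(2,2)=1.0000
Node (1,0) S=63.0000: V=(p*·1.0000+(1−p*)·0.0000)/1.21=0.6924; Δ=(1.0000−0.0000)/(80.0100−56.7000)=0.0429; B=V−Δ·S=-2.0103
Node (1,1) S=88.9000: V=(p*·1.0000+(1−p*)·1.0000)/1.21=0.8264; Δ=(1.0000−1.0000)/(112.9030−80.0100)=0.0000; B=V−Δ·S=0.8264
Node (0,0) S=70.0000: V=(p*·0.8264+(1−p*)·0.6924)/1.21=0.6651; Δ=(0.8264−0.6924)/(88.9000−63.0000)=0.0052; B=V−Δ·S=0.3028
As a check, the time-0 holding Δ(0,0)·S0 + B(0,0) comes to 0.6651 — exactly V0.

(0,0): Delta=0.0052 Bond=0.3028
(1,0): Delta=0.0429 Bond=-2.0103
(1,1): Delta=0.0000 Bond=0.8264
V0=0.6651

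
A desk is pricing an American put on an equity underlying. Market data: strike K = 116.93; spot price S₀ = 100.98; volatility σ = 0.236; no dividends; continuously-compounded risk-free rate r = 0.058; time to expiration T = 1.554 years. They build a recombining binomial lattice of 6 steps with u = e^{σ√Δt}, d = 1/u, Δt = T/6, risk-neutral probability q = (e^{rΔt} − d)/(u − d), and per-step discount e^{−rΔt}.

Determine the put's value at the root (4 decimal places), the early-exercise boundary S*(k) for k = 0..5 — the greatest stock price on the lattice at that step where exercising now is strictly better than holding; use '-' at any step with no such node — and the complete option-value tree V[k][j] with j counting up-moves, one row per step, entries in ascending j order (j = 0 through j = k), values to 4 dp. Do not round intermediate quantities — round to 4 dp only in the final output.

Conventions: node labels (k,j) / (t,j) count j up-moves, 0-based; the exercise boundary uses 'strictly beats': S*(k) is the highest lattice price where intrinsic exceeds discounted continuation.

Δt=0.25900, u=1.12762, d=0.88683, q=0.53287, disc=e^(-rΔt)=0.98509
k=6 terminal: V=max(K-S,0) → 67.8088 54.4715 37.5130 15.9500 0.0000 0.0000 0.0000
k=5: j=0 S=55.3899 intr=61.5401 cont=59.7968 V=61.5401[EX]; j=1 S=70.4291 intr=46.5009 cont=44.7575 V=46.5009[EX]; j=2 S=89.5518 intr=27.3782 cont=25.6348 V=27.3782[EX]; j=3 S=113.8666 intr=3.0634 cont=7.3397 V=7.3397[hold]; j=4 S=144.7833 intr=0.0000 cont=0.0000 V=0.0000[hold]; j=5 S=184.0944 intr=0.0000 cont=0.0000 V=0.0000[hold]  S*(5)=89.5518
k=4: j=0 S=62.4585 intr=54.4715 cont=52.7282 V=54.4715[EX]; j=1 S=79.4170 intr=37.5130 cont=35.7696 V=37.5130[EX]; j=2 S=100.9800 intr=15.9500 cont=16.4513 V=16.4513[hold]; j=3 S=128.3978 intr=0.0000 cont=3.3775 V=3.3775[hold]; j=4 S=163.2599 intr=0.0000 cont=0.0000 V=0.0000[hold]  S*(4)=79.4170
k=3: j=0 S=70.4291 intr=46.5009 cont=44.7575 V=46.5009[EX]; j=1 S=89.5518 intr=27.3782 cont=25.8980 V=27.3782[EX]; j=2 S=113.8666 intr=3.0634 cont=9.3433 V=9.3433[hold]; j=3 S=144.7833 intr=0.0000 cont=1.5542 V=1.5542[hold]  S*(3)=89.5518
k=2: j=0 S=79.4170 intr=37.5130 cont=35.7696 V=37.5130[EX]; j=1 S=100.9800 intr=15.9500 cont=17.5031 V=17.5031[hold]; j=2 S=128.3978 intr=0.0000 cont=5.1153 V=5.1153[hold]  S*(2)=79.4170
k=1: j=0 S=89.5518 intr=27.3782 cont=26.4500 V=27.3782[EX]; j=1 S=113.8666 intr=3.0634 cont=10.7395 V=10.7395[hold]  S*(1)=89.5518
k=0: j=0 S=100.9800 intr=15.9500 cont=18.2360 V=18.2360[hold]  S*(0)=-

price = 18.2360
boundary = - 89.5518 79.4170 89.5518 79.4170 89.5518
tree:
18.2360
27.3782 10.7395
37.5130 17.5031 5.1153
46.5009 27.3782 9.3433 1.5542
54.4715 37.5130 16.4513 3.3775 0.0000
61.5401 46.5009 27.3782 7.3397 0.0000 0.0000
67.8088 54.4715 37.5130 15.9500 0.0000 0.0000 0.0000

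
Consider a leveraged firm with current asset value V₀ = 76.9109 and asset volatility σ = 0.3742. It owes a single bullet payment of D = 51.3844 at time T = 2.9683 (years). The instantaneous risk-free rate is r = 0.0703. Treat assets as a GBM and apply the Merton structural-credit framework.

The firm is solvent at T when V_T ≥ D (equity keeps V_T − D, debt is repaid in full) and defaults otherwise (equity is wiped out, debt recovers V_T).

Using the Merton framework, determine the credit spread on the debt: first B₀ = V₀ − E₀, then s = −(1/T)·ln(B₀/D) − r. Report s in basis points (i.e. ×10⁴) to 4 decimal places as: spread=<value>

spread=272.5405

Equity is a call on the firm's assets struck at D = 51.3844:
d₁ = [ln(V₀/D) + (r + σ²/2)T] / (σ√T)
   = [ln(76.9109/51.3844) + (0.0703 + 0.5·0.3742²)·2.9683] / (0.3742·√2.9683)
   = [0.403313 + 0.416491] / 0.644700 = 1.271605
d₂ = d₁ − σ√T = 1.271605 − 0.644700 = 0.626905
N(d₁) = 0.898243,  N(d₂) = 0.734639,  e^(−rT) = 0.811662
E₀ = V₀·N(d₁) − D·e^(−rT)·N(d₂)
   = 76.9109·0.898243 − 51.3844·0.811662·0.734639 = 38.445277
B₀ = V₀ − E₀ = 76.9109 − 38.445277 = 38.465623
spread = −(1/T)·ln(B₀/D) − r = −(1/2.9683)·ln(38.465623/51.3844) − 0.0703 = 0.02725405
in basis points: 0.02725405 × 10⁴ = 272.5405 bp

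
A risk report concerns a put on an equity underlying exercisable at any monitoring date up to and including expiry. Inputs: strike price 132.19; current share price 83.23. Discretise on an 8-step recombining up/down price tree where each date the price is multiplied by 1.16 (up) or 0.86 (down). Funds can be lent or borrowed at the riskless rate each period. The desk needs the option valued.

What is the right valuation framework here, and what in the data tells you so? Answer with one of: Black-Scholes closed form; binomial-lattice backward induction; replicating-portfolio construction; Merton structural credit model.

Key observation: an American put (K = 132.19, S₀ = 83.23) on a 8-date tree has no closed form — the optimal stopping decision is embedded and must be resolved recursively from expiry.

framework: binomial-lattice backward induction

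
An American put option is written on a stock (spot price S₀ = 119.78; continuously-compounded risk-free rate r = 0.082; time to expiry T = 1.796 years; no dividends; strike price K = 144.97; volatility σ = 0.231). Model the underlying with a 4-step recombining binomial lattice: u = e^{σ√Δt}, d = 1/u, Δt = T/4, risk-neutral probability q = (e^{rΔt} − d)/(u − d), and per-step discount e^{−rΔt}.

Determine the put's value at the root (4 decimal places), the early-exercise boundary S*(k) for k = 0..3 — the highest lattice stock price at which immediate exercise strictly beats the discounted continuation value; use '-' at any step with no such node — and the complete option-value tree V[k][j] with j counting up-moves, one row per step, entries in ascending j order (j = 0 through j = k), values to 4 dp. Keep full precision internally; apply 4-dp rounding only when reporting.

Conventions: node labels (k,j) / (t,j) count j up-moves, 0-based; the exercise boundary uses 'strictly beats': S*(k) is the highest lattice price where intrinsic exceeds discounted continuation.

price = 25.1900
boundary = 119.7800 102.6032 119.7800 102.6032
tree:
25.1900
42.3668 12.4411
57.0803 25.1900 4.0880
69.6839 42.3668 10.1477 0.0000
80.4802 57.0803 25.1900 0.0000 0.0000

Δt=0.44900, u=1.16741, d=0.85660, q=0.58205, disc=e^(-rΔt)=0.96385
k=4 terminal: V=max(K-S,0) → 80.4802 57.0803 25.1900 0.0000 0.0000
k=3: j=0 S=75.2861 intr=69.6839 cont=64.4435 V=69.6839[EX]; j=1 S=102.6032 intr=42.3668 cont=37.1263 V=42.3668[EX]; j=2 S=139.8323 intr=5.1377 cont=10.1477 V=10.1477[hold]; j=3 S=190.5698 intr=0.0000 cont=0.0000 V=0.0000[hold]  S*(3)=102.6032
k=2: j=0 S=87.8897 intr=57.0803 cont=51.8399 V=57.0803[EX]; j=1 S=119.7800 intr=25.1900 cont=22.7602 V=25.1900[EX]; j=2 S=163.2416 intr=0.0000 cont=4.0880 V=4.0880[hold]  S*(2)=119.7800
k=1: j=0 S=102.6032 intr=42.3668 cont=37.1263 V=42.3668[EX]; j=1 S=139.8323 intr=5.1377 cont=12.4411 V=12.4411[hold]  S*(1)=102.6032
k=0: j=0 S=119.7800 intr=25.1900 cont=24.0468 V=25.1900[EX]  S*(0)=119.7800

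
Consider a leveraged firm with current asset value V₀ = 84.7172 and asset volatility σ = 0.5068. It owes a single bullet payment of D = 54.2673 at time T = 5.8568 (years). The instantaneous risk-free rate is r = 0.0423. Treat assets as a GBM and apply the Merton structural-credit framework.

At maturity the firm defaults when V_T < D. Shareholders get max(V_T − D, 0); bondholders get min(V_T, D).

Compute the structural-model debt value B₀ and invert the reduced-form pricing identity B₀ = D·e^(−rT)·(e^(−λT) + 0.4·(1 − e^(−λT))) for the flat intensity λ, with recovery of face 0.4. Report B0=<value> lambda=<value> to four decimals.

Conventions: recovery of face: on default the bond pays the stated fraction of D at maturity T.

B0=30.4753 lambda=0.1076

Apply the equity-as-call identities (strike 54.2673, horizon 5.8568 years):
d₁ = [ln(V₀/D) + (r + σ²/2)T] / (σ√T)
   = [ln(84.7172/54.2673) + (0.0423 + 0.5·0.5068²)·5.8568] / (0.5068·√5.8568)
   = [0.445397 + 0.999891] / 1.226498 = 1.178386
d₂ = d₁ − σ√T = 1.178386 − 1.226498 = -0.048112
N(d₁) = 0.880679,  N(d₂) = 0.480814,  e^(−rT) = 0.780561
E₀ = V₀·N(d₁) − D·e^(−rT)·N(d₂)
   = 84.7172·0.880679 − 54.2673·0.780561·0.480814 = 54.241881
B₀ = V₀ − E₀ = 84.7172 − 54.241881 = 30.475319
e^(−λT) = (B₀·e^(rT)/D − 0.4)/(1 − 0.4) = (30.4753·1.281130/54.2673 − 0.4)/0.6 = 0.53242335
λ = −ln(0.53242335)/5.8568 = 0.107621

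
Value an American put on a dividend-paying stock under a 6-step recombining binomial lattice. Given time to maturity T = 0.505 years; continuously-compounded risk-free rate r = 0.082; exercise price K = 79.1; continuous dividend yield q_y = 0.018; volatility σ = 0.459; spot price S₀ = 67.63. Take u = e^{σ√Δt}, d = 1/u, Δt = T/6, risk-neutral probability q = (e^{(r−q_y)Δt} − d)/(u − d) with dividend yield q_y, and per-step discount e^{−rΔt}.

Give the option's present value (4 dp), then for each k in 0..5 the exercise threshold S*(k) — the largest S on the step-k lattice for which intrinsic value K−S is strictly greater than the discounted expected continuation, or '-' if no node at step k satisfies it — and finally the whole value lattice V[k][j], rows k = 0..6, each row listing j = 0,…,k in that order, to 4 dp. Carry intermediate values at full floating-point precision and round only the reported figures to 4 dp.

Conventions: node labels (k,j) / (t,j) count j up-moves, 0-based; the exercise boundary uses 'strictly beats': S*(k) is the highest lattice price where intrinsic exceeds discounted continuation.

price = 15.1949
boundary = - - 51.8174 45.3570 51.8174 59.1981
tree:
15.1949
20.7525 9.5561
27.2826 14.1684 4.8331
33.7430 20.1711 8.0461 1.5170
39.3980 27.2826 12.9662 2.9774 0.0000
44.3480 33.7430 19.9019 5.8439 0.0000 0.0000
48.6808 39.3980 27.2826 11.4700 0.0000 0.0000 0.0000

Δt=0.08417, u=1.14244, d=0.87532, q=0.48698, disc=e^(-rΔt)=0.99312
k=6 terminal: V=max(K-S,0) → 48.6808 39.3980 27.2826 11.4700 0.0000 0.0000 0.0000
k=5: j=0 S=34.7520 intr=44.3480 cont=43.8565 V=44.3480[EX]; j=1 S=45.3570 intr=33.7430 cont=33.2677 V=33.7430[EX]; j=2 S=59.1981 intr=19.9019 cont=19.4475 V=19.9019[EX]; j=3 S=77.2629 intr=1.8371 cont=5.8439 V=5.8439[hold]; j=4 S=100.8405 intr=0.0000 cont=0.0000 V=0.0000[hold]; j=5 S=131.6129 intr=0.0000 cont=0.0000 V=0.0000[hold]  S*(5)=59.1981
k=4: j=0 S=39.7020 intr=39.3980 cont=38.9141 V=39.3980[EX]; j=1 S=51.8174 intr=27.2826 cont=26.8170 V=27.2826[EX]; j=2 S=67.6300 intr=11.4700 cont=12.9662 V=12.9662[hold]; j=3 S=88.2680 intr=0.0000 cont=2.9774 V=2.9774[hold]; j=4 S=115.2038 intr=0.0000 cont=0.0000 V=0.0000[hold]  S*(4)=51.8174
k=3: j=0 S=45.3570 intr=33.7430 cont=33.2677 V=33.7430[EX]; j=1 S=59.1981 intr=19.9019 cont=20.1711 V=20.1711[hold]; j=2 S=77.2629 intr=1.8371 cont=8.0461 V=8.0461[hold]; j=3 S=100.8405 intr=0.0000 cont=1.5170 V=1.5170[hold]  S*(3)=45.3570
k=2: j=0 S=51.8174 intr=27.2826 cont=26.9472 V=27.2826[EX]; j=1 S=67.6300 intr=11.4700 cont=14.1684 V=14.1684[hold]; j=2 S=88.2680 intr=0.0000 cont=4.8331 V=4.8331[hold]  S*(2)=51.8174
k=1: j=0 S=59.1981 intr=19.9019 cont=20.7525 V=20.7525[hold]; j=1 S=77.2629 intr=1.8371 cont=9.5561 V=9.5561[hold]  S*(1)=-
k=0: j=0 S=67.6300 intr=11.4700 cont=15.1949 V=15.1949[hold]  S*(0)=-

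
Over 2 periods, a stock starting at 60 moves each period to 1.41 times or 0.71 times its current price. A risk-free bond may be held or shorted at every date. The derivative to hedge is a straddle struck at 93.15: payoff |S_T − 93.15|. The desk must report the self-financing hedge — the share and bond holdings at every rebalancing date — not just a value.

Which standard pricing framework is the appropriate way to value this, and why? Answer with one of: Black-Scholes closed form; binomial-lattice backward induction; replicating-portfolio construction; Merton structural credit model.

Key observation: the task asks for the hedge itself — share and bond holdings at every node of the 2-period tree on spot 60 with factors 1.41/0.71 — which is exactly what the replicating-portfolio construction produces.

framework: replicating-portfolio construction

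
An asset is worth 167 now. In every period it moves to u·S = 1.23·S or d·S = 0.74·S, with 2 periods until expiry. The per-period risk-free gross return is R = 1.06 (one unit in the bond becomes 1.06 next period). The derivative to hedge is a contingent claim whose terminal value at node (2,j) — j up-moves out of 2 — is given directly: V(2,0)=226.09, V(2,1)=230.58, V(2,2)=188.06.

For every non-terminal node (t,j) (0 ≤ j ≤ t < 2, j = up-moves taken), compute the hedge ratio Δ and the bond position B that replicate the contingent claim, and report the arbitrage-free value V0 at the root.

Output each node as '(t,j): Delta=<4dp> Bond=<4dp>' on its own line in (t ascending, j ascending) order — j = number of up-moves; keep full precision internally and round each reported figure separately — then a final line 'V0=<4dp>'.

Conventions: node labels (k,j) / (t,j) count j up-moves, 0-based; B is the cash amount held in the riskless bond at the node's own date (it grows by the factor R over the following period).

No-arbitrage ⇒ martingale measure with p* = (R−d)/(u−d) = 0.6531.
Payoffs at expiry: V(2,0)=226.0900, V(2,1)=230.5800, V(2,2)=188.0600
  t=1,j=0: stock 123.5800 → up 152.0034 (V=230.5800), down 91.4492 (V=226.0900). Price 216.0587; hedge Δ=0.0741, bond B=206.8955.
  t=1,j=1: stock 205.4100 → up 252.6543 (V=188.0600), down 152.0034 (V=230.5800). Price 191.3319; hedge Δ=-0.4225, bond B=278.1074.
  t=0,j=0: stock 167.0000 → up 205.4100 (V=191.3319), down 123.5800 (V=216.0587). Price 188.5949; hedge Δ=-0.3022, bond B=239.0578.
Verification: the root portfolio costs Δ(0,0)·S0 + B(0,0) = 188.5949, matching V0.

(0,0): Delta=-0.3022 Bond=239.0578
(1,0): Delta=0.0741 Bond=206.8955
(1,1): Delta=-0.4225 Bond=278.1074
V0=188.5949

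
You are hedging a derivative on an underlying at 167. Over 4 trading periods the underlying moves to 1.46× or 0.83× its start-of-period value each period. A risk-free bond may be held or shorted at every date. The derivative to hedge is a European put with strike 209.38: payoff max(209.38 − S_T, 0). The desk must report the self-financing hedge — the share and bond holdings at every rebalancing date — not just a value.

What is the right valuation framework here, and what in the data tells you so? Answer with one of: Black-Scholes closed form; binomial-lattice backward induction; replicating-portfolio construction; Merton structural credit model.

Key observation: what is demanded is not a single number but the (Δ, B) position at each node of the 1.46/0.83 tree starting at 167; constructing those positions is the replicating-portfolio method.

framework: replicating-portfolio construction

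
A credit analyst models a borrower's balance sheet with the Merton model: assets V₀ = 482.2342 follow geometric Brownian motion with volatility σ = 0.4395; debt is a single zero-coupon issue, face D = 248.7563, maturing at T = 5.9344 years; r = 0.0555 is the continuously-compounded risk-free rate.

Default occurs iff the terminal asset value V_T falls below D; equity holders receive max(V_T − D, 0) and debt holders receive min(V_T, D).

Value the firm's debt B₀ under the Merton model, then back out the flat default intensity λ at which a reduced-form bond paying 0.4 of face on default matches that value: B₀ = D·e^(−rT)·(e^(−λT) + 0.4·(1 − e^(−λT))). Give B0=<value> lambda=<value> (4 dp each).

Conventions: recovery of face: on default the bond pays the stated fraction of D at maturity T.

B0=151.3761 lambda=0.0500

With assets at 482.2342 and a single debt payment of 248.7563 at 5.9344 years:
d₁ = [ln(V₀/D) + (r + σ²/2)T] / (σ√T)
   = [ln(482.2342/248.7563) + (0.0555 + 0.5·0.4395²)·5.9344] / (0.4395·√5.9344)
   = [0.661956 + 0.902504] / 1.070649 = 1.461226
d₂ = d₁ − σ√T = 1.461226 − 1.070649 = 0.390576
N(d₁) = 0.928023,  N(d₂) = 0.651945,  e^(−rT) = 0.719385
E₀ = V₀·N(d₁) − D·e^(−rT)·N(d₂)
   = 482.2342·0.928023 − 248.7563·0.719385·0.651945 = 330.858089
B₀ = V₀ − E₀ = 482.2342 − 330.858089 = 151.376111
e^(−λT) = (B₀·e^(rT)/D − 0.4)/(1 − 0.4) = (151.3761·1.390077/248.7563 − 0.4)/0.6 = 0.74317667
λ = −ln(0.74317667)/5.9344 = 0.050017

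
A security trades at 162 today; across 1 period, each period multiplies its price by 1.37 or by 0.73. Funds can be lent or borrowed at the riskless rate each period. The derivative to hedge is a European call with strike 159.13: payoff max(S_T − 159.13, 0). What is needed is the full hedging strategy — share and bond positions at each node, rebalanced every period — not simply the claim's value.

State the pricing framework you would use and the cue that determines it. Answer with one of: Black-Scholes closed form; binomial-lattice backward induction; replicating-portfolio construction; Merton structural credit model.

framework: replicating-portfolio construction

Key observation: a price alone would not answer the question — the per-node share/bond construction on the spot-162, 1.37/0.73 tree is required, and only the replicating-portfolio method yields it.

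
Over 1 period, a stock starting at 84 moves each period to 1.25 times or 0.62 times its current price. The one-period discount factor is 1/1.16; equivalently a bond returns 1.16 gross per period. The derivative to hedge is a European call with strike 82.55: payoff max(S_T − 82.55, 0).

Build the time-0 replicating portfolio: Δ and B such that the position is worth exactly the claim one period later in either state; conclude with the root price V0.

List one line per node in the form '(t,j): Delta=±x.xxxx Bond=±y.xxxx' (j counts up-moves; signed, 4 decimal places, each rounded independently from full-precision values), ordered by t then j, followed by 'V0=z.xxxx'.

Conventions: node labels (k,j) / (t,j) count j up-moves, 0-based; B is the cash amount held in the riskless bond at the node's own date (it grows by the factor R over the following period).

Arbitrage-free pricing uses the up-move probability p* = (R−d)/(u−d) = 0.8571, discounting each step at R = 1.16.
Payoffs at expiry: V(1,0)=0.0000, V(1,1)=22.4500
(0,0): S=84.0000. Δ = (V_up−V_dn)/(S_up−S_dn) = (22.4500−0.0000)/(105.0000−52.0800) = 0.4242. V = [p*·22.4500 + (1−p*)·0.0000]/1.16 = 16.5887. B = V − Δ·S = -19.0463.
Check: Δ(0,0)·S0 + B(0,0) = 16.5887 = V0.

(0,0): Delta=0.4242 Bond=-19.0463
V0=16.5887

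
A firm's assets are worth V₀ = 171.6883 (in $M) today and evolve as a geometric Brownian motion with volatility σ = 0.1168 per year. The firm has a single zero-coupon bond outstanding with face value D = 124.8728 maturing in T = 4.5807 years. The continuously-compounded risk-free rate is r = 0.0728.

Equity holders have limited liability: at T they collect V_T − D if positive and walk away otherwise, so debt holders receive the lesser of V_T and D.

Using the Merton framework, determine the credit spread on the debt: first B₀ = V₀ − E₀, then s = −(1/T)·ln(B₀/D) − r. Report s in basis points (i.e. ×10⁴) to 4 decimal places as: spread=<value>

Equity is a call on the firm's assets struck at D = 124.8728:
d₁ = [ln(V₀/D) + (r + σ²/2)T] / (σ√T)
   = [ln(171.6883/124.8728) + (0.0728 + 0.5·0.1168²)·4.5807] / (0.1168·√4.5807)
   = [0.318385 + 0.364720] / 0.249982 = 2.732618
d₂ = d₁ − σ√T = 2.732618 − 0.249982 = 2.482636
N(d₁) = 0.996858,  N(d₂) = 0.993479,  e^(−rT) = 0.716430
E₀ = V₀·N(d₁) − D·e^(−rT)·N(d₂)
   = 171.6883·0.996858 − 124.8728·0.716430·0.993479 = 82.269674
B₀ = V₀ − E₀ = 171.6883 − 82.269674 = 89.418626
spread = −(1/T)·ln(B₀/D) − r = −(1/4.5807)·ln(89.418626/124.8728) − 0.0728 = 0.00010733
in basis points: 0.00010733 × 10⁴ = 1.0733 bp

spread=1.0733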